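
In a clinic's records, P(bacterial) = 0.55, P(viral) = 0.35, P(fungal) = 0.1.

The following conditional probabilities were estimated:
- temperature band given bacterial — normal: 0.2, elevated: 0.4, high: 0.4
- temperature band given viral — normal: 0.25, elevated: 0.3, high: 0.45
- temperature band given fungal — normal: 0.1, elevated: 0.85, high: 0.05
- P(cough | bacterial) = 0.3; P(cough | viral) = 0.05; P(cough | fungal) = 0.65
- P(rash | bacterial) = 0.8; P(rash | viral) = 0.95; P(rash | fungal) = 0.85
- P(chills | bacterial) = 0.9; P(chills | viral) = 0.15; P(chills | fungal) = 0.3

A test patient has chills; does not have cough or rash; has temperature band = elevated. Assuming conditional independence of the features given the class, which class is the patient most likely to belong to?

bacterial: 0.55 × 0.4 × (1−0.3) × (1−0.8) × 0.9 = 0.02772
viral: 0.35 × 0.3 × (1−0.05) × (1−0.95) × 0.15 = 0.000748125
fungal: 0.1 × 0.85 × (1−0.65) × (1−0.85) × 0.3 = 0.00133875
Highest score → bacterial.

bacterial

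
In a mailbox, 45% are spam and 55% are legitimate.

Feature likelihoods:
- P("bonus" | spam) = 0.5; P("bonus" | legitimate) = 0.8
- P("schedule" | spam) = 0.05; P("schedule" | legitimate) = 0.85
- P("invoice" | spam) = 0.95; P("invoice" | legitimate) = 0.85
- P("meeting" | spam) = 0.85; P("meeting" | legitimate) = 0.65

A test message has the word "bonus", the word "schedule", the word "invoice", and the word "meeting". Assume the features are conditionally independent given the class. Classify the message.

spam: 0.45 × 0.5 × 0.05 × 0.95 × 0.85 = 0.009084375
legitimate: 0.55 × 0.8 × 0.85 × 0.85 × 0.65 = 0.206635
Highest score → legitimate.

legitimate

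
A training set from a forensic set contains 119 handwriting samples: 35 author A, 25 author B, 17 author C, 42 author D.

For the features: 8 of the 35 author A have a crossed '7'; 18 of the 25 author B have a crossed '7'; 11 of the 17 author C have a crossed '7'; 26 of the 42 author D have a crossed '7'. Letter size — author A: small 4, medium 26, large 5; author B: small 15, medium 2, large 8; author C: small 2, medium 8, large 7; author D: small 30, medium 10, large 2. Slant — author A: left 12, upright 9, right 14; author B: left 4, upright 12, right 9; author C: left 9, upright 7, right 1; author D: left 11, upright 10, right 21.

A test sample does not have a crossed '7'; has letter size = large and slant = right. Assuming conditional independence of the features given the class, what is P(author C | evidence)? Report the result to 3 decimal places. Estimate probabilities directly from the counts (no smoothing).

0.051

author A: (35/119) × (27/35) × (5/35) × (14/35) ≈ 0.0129652
author B: (25/119) × (7/25) × (8/25) × (9/25) ≈ 0.00677647
author C: (17/119) × (6/17) × (7/17) × (1/17) ≈ 0.00122125
author D: (42/119) × (16/42) × (2/42) × (21/42) ≈ 0.00320128
P(author C | x) = 0.00122125 / 0.0241642 ≈ 0.051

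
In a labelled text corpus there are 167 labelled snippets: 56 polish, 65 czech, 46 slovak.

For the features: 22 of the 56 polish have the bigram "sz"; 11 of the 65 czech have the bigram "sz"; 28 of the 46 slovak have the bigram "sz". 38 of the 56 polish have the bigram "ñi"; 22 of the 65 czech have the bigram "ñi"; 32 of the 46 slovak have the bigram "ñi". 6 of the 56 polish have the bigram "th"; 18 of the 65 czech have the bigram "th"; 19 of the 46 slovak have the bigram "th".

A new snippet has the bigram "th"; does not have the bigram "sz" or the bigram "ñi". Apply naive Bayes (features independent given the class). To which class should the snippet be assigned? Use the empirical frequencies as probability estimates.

polish: (56/167) × (34/56) × (18/56) × (6/56) ≈ 0.00701149
czech: (65/167) × (54/65) × (43/65) × (18/65) ≈ 0.0592368
slovak: (46/167) × (18/46) × (14/46) × (19/46) ≈ 0.0135495
Highest score → czech.

czech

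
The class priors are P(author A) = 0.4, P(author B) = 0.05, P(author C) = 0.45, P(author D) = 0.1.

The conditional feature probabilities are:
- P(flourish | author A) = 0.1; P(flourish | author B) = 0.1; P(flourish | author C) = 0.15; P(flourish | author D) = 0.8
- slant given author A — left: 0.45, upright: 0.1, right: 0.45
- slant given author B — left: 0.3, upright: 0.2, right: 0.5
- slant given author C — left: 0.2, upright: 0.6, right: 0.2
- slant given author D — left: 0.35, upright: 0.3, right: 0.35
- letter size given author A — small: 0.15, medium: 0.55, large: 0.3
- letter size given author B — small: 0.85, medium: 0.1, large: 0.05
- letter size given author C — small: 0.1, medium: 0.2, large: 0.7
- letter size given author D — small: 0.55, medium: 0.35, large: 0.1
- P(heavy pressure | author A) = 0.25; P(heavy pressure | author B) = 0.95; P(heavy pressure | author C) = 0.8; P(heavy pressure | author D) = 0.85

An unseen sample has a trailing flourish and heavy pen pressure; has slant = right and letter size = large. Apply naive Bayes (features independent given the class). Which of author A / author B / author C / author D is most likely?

author C

author A: 0.4 × 0.1 × 0.45 × 0.3 × 0.25 = 0.00135
author B: 0.05 × 0.1 × 0.5 × 0.05 × 0.95 = 0.00011875
author C: 0.45 × 0.15 × 0.2 × 0.7 × 0.8 = 0.00756
author D: 0.1 × 0.8 × 0.35 × 0.1 × 0.85 = 0.00238
Highest score → author C.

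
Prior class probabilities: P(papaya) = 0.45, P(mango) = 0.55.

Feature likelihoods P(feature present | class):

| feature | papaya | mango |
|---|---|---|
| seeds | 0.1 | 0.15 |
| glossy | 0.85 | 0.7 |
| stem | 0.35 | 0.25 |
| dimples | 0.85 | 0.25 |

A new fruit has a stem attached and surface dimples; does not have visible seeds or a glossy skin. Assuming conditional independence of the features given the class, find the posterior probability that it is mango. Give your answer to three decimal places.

papaya: 0.45 × (1−0.1) × (1−0.85) × 0.35 × 0.85 = 0.018073125
mango: 0.55 × (1−0.15) × (1−0.7) × 0.25 × 0.25 = 0.008765625
P(mango | x) = 0.008765625 / 0.02683875 ≈ 0.327

0.327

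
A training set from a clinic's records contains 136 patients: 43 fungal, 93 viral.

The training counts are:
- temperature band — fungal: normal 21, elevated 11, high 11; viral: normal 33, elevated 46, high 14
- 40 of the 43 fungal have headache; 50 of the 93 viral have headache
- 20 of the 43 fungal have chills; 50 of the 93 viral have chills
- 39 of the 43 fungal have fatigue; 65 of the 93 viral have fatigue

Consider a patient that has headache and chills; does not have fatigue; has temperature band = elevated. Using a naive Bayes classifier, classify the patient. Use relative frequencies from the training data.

fungal: (43/136) × (11/43) × (40/43) × (20/43) × (4/43) ≈ 0.00325536
viral: (93/136) × (46/93) × (50/93) × (50/93) × (28/93) ≈ 0.0294353
Highest score → viral.

viral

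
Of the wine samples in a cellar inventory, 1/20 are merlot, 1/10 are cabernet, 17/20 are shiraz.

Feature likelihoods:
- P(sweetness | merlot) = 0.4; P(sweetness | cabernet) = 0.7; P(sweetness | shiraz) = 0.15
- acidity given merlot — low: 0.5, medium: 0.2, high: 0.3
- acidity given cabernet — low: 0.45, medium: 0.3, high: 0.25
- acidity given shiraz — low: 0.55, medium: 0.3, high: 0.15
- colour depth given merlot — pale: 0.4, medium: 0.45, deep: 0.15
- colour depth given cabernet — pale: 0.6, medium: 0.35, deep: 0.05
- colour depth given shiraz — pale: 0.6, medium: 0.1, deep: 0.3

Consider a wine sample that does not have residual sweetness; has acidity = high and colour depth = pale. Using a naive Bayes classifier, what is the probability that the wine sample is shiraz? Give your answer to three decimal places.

0.889

merlot: 0.05 × (1−0.4) × 0.3 × 0.4 = 0.0036
cabernet: 0.1 × (1−0.7) × 0.25 × 0.6 = 0.0045
shiraz: 0.85 × (1−0.15) × 0.15 × 0.6 = 0.065025
P(shiraz | x) = 0.065025 / 0.073125 ≈ 0.889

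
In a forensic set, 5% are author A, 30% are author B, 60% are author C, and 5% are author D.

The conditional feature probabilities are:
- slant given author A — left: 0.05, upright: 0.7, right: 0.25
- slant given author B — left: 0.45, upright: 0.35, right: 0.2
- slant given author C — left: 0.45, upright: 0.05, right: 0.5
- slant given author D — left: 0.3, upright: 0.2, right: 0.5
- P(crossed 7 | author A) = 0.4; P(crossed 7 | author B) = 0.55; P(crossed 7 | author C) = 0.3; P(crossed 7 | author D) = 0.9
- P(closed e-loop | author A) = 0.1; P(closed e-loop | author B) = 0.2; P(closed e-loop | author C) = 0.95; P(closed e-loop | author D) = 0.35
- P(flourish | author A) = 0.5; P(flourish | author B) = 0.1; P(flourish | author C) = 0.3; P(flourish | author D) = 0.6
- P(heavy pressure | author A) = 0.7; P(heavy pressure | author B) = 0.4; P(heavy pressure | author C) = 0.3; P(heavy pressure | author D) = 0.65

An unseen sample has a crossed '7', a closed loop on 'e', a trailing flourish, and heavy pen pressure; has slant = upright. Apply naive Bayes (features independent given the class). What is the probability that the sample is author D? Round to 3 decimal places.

0.416

author A: 0.05 × 0.7 × 0.4 × 0.1 × 0.5 × 0.7 = 0.00049
author B: 0.3 × 0.35 × 0.55 × 0.2 × 0.1 × 0.4 = 0.000462
author C: 0.6 × 0.05 × 0.3 × 0.95 × 0.3 × 0.3 = 0.0007695
author D: 0.05 × 0.2 × 0.9 × 0.35 × 0.6 × 0.65 = 0.0012285
P(author D | x) = 0.0012285 / 0.00295 ≈ 0.416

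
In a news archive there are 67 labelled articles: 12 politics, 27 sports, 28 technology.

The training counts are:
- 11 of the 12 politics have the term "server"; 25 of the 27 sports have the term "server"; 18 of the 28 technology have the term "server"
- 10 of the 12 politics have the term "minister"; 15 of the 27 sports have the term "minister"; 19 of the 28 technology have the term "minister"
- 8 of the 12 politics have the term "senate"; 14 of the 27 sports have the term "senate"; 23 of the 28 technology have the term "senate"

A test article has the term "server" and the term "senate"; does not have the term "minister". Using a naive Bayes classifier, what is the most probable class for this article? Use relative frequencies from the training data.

politics: (12/67) × (11/12) × (2/12) × (8/12) ≈ 0.0182421
sports: (27/67) × (25/27) × (12/27) × (14/27) ≈ 0.0859898
technology: (28/67) × (18/28) × (9/28) × (23/28) ≈ 0.0709336
Highest score → sports.

sports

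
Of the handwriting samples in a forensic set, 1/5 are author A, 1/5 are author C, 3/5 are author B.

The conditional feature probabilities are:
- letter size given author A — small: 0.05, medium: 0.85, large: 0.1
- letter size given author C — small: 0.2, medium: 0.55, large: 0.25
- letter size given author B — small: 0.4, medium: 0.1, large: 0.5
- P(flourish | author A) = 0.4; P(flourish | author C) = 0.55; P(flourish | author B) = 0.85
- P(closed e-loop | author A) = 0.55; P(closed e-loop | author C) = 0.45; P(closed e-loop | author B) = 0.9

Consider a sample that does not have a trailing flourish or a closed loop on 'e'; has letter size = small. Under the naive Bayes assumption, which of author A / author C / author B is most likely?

author A: 0.2 × 0.05 × (1−0.4) × (1−0.55) = 0.0027
author C: 0.2 × 0.2 × (1−0.55) × (1−0.45) = 0.0099
author B: 0.6 × 0.4 × (1−0.85) × (1−0.9) = 0.0036
Highest score → author C.

author C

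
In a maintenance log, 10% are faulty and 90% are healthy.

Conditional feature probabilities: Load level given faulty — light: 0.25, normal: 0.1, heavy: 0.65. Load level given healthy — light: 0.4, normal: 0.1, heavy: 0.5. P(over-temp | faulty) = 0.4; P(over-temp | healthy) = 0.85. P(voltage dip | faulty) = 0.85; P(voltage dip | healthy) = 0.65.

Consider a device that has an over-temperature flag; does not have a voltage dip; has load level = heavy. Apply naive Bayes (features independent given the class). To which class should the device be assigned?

healthy

faulty: 0.1 × 0.65 × 0.4 × (1−0.85) = 0.0039
healthy: 0.9 × 0.5 × 0.85 × (1−0.65) = 0.133875
Highest score → healthy.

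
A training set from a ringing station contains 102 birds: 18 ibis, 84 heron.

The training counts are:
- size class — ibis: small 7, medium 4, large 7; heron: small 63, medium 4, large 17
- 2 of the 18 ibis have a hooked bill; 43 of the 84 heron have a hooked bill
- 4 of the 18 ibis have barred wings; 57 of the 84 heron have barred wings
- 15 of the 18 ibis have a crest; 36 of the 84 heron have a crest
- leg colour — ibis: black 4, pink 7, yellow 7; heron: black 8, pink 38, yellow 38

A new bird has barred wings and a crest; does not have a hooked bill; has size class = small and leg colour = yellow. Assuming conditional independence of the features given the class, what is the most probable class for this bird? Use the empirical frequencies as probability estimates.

ibis: (18/102) × (7/18) × (16/18) × (4/18) × (15/18) × (7/18) ≈ 0.00439316
heron: (84/102) × (63/84) × (41/84) × (57/84) × (36/84) × (38/84) ≈ 0.0396614
Highest score → heron.

heron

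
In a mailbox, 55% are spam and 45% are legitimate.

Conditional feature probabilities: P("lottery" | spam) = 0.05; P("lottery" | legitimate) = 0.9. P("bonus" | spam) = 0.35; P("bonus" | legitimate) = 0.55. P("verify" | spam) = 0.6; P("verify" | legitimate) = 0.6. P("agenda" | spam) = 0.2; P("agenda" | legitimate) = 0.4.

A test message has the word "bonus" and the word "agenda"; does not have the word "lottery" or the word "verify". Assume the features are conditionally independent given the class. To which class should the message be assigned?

spam

spam: 0.55 × (1−0.05) × 0.35 × (1−0.6) × 0.2 = 0.01463
legitimate: 0.45 × (1−0.9) × 0.55 × (1−0.6) × 0.4 = 0.00396
Highest score → spam.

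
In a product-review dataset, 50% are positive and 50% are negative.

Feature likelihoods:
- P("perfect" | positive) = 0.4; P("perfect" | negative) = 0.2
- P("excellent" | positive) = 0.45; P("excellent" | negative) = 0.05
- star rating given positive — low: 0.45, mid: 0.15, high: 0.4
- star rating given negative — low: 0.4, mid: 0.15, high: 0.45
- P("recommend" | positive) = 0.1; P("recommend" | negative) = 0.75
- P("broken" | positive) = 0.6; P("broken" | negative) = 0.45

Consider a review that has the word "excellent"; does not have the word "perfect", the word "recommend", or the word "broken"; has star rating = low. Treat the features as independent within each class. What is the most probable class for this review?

positive

positive: 0.5 × (1−0.4) × 0.45 × 0.45 × (1−0.1) × (1−0.6) = 0.02187
negative: 0.5 × (1−0.2) × 0.05 × 0.4 × (1−0.75) × (1−0.45) = 0.0011
Highest score → positive.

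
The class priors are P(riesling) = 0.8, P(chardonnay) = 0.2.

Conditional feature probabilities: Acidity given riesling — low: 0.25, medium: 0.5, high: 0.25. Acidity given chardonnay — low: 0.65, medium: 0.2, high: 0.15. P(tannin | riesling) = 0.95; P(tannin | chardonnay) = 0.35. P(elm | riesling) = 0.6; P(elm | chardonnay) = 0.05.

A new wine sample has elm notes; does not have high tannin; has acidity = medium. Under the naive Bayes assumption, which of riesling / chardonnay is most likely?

riesling: 0.8 × 0.5 × (1−0.95) × 0.6 = 0.012
chardonnay: 0.2 × 0.2 × (1−0.35) × 0.05 = 0.0013
Highest score → riesling.

riesling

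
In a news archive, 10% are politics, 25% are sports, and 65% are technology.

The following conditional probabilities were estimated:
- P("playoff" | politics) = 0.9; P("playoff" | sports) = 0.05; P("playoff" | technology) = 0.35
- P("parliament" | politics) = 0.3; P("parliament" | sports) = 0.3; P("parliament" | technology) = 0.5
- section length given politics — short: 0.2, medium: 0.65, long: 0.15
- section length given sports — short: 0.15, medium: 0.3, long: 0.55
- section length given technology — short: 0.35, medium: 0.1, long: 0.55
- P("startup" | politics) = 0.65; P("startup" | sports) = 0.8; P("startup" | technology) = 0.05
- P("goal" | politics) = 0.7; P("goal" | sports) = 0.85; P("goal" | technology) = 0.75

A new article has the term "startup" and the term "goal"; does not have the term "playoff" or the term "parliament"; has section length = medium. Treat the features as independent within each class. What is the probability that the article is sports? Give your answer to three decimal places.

0.922

politics: 0.1 × (1−0.9) × (1−0.3) × 0.65 × 0.65 × 0.7 = 0.00207025
sports: 0.25 × (1−0.05) × (1−0.3) × 0.3 × 0.8 × 0.85 = 0.033915
technology: 0.65 × (1−0.35) × (1−0.5) × 0.1 × 0.05 × 0.75 = 0.0007921875
P(sports | x) = 0.033915 / 0.0367774375 ≈ 0.922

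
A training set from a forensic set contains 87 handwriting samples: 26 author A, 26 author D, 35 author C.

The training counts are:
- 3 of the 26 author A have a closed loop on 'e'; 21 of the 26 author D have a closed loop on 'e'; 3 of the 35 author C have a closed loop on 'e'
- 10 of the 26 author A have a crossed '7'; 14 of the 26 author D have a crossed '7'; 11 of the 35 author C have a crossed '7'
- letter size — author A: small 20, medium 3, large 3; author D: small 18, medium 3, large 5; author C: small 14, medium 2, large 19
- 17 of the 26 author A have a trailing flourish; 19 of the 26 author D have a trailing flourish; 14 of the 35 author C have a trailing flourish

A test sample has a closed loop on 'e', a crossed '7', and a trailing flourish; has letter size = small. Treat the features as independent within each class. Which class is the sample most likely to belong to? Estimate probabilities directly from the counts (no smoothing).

author A: (26/87) × (3/26) × (10/26) × (20/26) × (17/26) ≈ 0.00667054
author D: (26/87) × (21/26) × (14/26) × (18/26) × (19/26) ≈ 0.0657558
author C: (35/87) × (3/35) × (11/35) × (14/35) × (14/35) ≈ 0.00173399
Highest score → author D.

author D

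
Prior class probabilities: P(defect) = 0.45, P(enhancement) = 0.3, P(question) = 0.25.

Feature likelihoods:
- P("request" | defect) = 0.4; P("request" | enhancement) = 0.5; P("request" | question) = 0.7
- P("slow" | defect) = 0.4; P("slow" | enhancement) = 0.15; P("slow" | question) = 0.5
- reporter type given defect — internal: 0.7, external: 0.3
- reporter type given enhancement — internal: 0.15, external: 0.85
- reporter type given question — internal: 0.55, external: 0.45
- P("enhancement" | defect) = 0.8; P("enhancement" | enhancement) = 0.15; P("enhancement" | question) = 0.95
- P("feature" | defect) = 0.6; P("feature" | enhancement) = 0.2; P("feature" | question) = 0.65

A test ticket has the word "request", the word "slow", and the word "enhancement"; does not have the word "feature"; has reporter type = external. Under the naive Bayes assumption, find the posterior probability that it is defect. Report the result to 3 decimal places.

defect: 0.45 × 0.4 × 0.4 × 0.3 × 0.8 × (1−0.6) = 0.006912
enhancement: 0.3 × 0.5 × 0.15 × 0.85 × 0.15 × (1−0.2) = 0.002295
question: 0.25 × 0.7 × 0.5 × 0.45 × 0.95 × (1−0.65) = 0.0130921875
P(defect | x) = 0.006912 / 0.0222991875 ≈ 0.310

0.310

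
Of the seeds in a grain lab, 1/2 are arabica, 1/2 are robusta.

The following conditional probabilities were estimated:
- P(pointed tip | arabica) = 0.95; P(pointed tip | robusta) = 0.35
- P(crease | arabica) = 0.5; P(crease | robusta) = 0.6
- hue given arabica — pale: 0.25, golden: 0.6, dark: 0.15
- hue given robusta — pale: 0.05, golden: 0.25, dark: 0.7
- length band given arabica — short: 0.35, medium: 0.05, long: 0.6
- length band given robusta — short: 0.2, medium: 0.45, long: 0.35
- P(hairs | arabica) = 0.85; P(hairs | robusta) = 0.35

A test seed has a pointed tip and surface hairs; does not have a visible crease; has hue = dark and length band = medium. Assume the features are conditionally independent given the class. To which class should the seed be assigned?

robusta

arabica: 0.5 × 0.95 × (1−0.5) × 0.15 × 0.05 × 0.85 = 0.0015140625
robusta: 0.5 × 0.35 × (1−0.6) × 0.7 × 0.45 × 0.35 = 0.0077175
Highest score → robusta.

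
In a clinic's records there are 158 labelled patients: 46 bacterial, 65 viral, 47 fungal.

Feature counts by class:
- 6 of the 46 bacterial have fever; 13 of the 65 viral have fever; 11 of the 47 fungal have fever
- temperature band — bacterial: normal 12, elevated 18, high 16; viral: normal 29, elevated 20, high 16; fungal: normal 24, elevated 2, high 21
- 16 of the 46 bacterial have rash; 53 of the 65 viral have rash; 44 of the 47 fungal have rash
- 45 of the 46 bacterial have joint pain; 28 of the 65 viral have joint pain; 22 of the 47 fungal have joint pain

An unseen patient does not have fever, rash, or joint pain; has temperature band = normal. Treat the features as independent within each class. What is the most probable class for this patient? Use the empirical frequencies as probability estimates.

viral

bacterial: (46/158) × (40/46) × (12/46) × (30/46) × (1/46) ≈ 0.000936336
viral: (65/158) × (52/65) × (29/65) × (12/65) × (37/65) ≈ 0.0154308
fungal: (47/158) × (36/47) × (24/47) × (3/47) × (25/47) ≈ 0.00395025
Highest score → viral.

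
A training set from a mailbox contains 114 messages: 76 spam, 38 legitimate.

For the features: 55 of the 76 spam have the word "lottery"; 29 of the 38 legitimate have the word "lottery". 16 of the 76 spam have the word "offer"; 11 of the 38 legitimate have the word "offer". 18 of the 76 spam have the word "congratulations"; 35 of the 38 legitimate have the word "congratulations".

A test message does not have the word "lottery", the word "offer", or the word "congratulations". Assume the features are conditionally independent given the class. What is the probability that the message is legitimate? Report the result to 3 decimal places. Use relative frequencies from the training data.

0.038

spam: (76/114) × (21/76) × (60/76) × (58/76) ≈ 0.110986
legitimate: (38/114) × (9/38) × (27/38) × (3/38) ≈ 0.00442849
P(legitimate | x) = 0.00442849 / 0.11541449 ≈ 0.038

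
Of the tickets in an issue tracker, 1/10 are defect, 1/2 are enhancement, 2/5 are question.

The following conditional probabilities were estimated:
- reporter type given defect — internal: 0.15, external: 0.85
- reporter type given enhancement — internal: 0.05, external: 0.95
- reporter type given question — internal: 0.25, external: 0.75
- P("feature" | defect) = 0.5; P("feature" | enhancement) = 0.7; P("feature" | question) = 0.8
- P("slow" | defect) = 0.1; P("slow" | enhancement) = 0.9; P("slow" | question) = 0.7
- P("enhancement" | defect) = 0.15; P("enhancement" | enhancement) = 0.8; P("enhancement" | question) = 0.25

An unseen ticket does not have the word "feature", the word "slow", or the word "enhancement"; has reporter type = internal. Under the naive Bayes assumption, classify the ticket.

defect

defect: 0.1 × 0.15 × (1−0.5) × (1−0.1) × (1−0.15) = 0.0057375
enhancement: 0.5 × 0.05 × (1−0.7) × (1−0.9) × (1−0.8) = 0.00015
question: 0.4 × 0.25 × (1−0.8) × (1−0.7) × (1−0.25) = 0.0045
Highest score → defect.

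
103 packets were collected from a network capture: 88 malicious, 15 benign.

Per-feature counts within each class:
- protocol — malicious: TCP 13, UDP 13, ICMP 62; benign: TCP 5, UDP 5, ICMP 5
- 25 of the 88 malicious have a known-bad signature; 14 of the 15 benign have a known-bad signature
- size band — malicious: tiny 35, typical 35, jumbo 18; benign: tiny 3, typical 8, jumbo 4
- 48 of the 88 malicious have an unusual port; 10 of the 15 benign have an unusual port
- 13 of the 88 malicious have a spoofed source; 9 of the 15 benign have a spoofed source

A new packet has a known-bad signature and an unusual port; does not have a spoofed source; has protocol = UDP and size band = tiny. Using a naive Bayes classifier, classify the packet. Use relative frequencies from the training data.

malicious

malicious: (88/103) × (13/88) × (25/88) × (35/88) × (48/88) × (75/88) ≈ 0.00662958
benign: (15/103) × (5/15) × (14/15) × (3/15) × (10/15) × (6/15) ≈ 0.0024164
Highest score → malicious.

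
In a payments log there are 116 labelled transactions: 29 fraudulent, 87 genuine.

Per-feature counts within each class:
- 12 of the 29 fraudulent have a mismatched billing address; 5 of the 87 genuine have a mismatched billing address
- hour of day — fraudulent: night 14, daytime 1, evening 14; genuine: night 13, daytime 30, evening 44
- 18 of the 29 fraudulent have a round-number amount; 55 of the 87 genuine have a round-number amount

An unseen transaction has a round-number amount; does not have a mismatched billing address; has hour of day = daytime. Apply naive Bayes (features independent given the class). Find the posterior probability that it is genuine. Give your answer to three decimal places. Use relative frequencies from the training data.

fraudulent: (29/116) × (17/29) × (1/29) × (18/29) ≈ 0.00313666
genuine: (87/116) × (82/87) × (30/87) × (55/87) ≈ 0.1541
P(genuine | x) = 0.1541 / 0.15723666 ≈ 0.980

0.980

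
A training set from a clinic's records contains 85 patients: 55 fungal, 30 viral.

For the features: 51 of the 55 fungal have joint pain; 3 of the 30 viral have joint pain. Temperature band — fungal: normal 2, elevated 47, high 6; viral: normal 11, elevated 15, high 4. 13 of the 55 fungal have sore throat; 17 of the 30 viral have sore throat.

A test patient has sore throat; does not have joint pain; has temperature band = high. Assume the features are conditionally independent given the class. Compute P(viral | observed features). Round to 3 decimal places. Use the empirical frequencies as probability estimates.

fungal: (55/85) × (4/55) × (6/55) × (13/55) ≈ 0.00121342
viral: (30/85) × (27/30) × (4/30) × (17/30) = 0.024
P(viral | x) = 0.024 / 0.02521342 ≈ 0.952

0.952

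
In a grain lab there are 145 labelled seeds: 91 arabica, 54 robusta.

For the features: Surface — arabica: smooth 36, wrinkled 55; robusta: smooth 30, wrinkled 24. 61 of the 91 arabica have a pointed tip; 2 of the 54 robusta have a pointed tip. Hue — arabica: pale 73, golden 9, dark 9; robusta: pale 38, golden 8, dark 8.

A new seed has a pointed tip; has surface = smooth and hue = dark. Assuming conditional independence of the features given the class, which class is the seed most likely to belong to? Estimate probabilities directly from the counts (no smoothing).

arabica

arabica: (91/145) × (36/91) × (61/91) × (9/91) ≈ 0.0164598
robusta: (54/145) × (30/54) × (2/54) × (8/54) ≈ 0.00113523
Highest score → arabica.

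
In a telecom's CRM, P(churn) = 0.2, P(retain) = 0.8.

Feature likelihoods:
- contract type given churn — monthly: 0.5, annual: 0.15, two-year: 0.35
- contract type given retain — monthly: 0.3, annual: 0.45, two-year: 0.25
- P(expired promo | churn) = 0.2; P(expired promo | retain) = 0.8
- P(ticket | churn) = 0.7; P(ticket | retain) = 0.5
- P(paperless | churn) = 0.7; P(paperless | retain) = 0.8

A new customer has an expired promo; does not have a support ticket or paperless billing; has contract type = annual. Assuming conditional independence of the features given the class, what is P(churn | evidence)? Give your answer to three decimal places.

churn: 0.2 × 0.15 × 0.2 × (1−0.7) × (1−0.7) = 0.00054
retain: 0.8 × 0.45 × 0.8 × (1−0.5) × (1−0.8) = 0.0288
P(churn | x) = 0.00054 / 0.02934 ≈ 0.018

0.018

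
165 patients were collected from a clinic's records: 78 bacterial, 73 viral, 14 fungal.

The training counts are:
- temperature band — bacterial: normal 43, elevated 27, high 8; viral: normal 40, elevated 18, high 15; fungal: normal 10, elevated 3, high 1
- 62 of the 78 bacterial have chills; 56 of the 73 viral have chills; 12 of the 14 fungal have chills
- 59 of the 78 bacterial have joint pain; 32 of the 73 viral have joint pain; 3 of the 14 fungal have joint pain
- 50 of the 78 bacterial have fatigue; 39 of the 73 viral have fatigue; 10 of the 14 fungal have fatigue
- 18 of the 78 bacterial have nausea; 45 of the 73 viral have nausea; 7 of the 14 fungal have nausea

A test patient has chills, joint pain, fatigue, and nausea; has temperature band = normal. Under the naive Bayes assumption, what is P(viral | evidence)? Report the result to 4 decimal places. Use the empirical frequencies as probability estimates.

bacterial: (78/165) × (43/78) × (62/78) × (59/78) × (50/78) × (18/78) ≈ 0.0231789
viral: (73/165) × (40/73) × (56/73) × (32/73) × (39/73) × (45/73) ≈ 0.0268472
fungal: (14/165) × (10/14) × (12/14) × (3/14) × (10/14) × (7/14) ≈ 0.00397562
P(viral | x) = 0.0268472 / 0.05400172 ≈ 0.4972

0.4972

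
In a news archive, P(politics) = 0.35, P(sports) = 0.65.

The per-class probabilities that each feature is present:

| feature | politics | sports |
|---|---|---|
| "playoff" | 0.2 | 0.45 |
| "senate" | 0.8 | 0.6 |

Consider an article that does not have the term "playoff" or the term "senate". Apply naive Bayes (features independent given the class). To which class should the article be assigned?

politics: 0.35 × (1−0.2) × (1−0.8) = 0.056
sports: 0.65 × (1−0.45) × (1−0.6) = 0.143
Highest score → sports.

sports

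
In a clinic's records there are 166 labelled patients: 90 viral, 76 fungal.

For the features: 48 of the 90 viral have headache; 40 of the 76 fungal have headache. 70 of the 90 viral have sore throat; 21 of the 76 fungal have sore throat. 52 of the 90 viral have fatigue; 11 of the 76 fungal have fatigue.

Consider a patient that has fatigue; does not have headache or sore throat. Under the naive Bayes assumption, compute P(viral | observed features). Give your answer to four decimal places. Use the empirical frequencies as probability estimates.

viral: (90/166) × (42/90) × (20/90) × (52/90) ≈ 0.0324855
fungal: (76/166) × (36/76) × (55/76) × (11/76) ≈ 0.0227155
P(viral | x) = 0.0324855 / 0.055201 ≈ 0.5885

0.5885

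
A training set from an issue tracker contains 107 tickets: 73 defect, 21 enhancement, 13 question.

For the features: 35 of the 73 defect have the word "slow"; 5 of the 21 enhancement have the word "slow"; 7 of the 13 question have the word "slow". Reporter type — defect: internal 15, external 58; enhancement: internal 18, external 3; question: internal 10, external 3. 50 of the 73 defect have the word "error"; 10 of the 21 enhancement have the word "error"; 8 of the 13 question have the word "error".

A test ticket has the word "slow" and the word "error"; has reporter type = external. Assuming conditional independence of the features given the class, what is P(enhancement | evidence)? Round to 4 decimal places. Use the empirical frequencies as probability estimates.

defect: (73/107) × (35/73) × (58/73) × (50/73) ≈ 0.178007
enhancement: (21/107) × (5/21) × (3/21) × (10/21) ≈ 0.00317884
question: (13/107) × (7/13) × (3/13) × (8/13) ≈ 0.00929049
P(enhancement | x) = 0.00317884 / 0.19047633 ≈ 0.0167

0.0167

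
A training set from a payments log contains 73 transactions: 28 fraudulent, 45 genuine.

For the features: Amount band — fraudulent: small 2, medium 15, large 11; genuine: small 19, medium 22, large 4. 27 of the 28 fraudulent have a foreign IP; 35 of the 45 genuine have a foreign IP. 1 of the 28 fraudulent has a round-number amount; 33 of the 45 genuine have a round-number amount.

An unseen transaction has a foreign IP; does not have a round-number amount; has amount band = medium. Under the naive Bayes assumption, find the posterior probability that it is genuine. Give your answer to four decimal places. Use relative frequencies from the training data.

0.2465

fraudulent: (28/73) × (15/28) × (27/28) × (27/28) ≈ 0.191064
genuine: (45/73) × (22/45) × (35/45) × (12/45) ≈ 0.0625063
P(genuine | x) = 0.0625063 / 0.2535703 ≈ 0.2465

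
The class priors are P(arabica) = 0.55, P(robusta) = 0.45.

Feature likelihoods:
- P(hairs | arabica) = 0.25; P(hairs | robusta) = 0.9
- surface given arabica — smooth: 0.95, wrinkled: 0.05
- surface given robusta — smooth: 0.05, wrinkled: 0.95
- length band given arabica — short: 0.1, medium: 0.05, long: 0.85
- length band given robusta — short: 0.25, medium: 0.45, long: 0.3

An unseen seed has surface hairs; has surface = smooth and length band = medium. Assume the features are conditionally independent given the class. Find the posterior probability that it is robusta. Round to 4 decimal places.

arabica: 0.55 × 0.25 × 0.95 × 0.05 = 0.00653125
robusta: 0.45 × 0.9 × 0.05 × 0.45 = 0.0091125
P(robusta | x) = 0.0091125 / 0.01564375 ≈ 0.5825

0.5825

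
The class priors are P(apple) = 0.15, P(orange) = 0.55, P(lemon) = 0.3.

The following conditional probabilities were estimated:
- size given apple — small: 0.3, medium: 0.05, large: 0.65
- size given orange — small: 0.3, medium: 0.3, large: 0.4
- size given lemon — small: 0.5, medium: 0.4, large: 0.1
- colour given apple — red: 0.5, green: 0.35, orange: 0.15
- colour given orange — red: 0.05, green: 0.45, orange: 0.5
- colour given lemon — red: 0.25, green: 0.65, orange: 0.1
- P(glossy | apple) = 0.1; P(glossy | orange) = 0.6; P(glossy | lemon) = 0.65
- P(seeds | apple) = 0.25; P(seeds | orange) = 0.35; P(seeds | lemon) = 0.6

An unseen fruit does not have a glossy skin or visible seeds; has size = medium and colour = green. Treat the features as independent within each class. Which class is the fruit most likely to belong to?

apple: 0.15 × 0.05 × 0.35 × (1−0.1) × (1−0.25) = 0.001771875
orange: 0.55 × 0.3 × 0.45 × (1−0.6) × (1−0.35) = 0.019305
lemon: 0.3 × 0.4 × 0.65 × (1−0.65) × (1−0.6) = 0.01092
Highest score → orange.

orange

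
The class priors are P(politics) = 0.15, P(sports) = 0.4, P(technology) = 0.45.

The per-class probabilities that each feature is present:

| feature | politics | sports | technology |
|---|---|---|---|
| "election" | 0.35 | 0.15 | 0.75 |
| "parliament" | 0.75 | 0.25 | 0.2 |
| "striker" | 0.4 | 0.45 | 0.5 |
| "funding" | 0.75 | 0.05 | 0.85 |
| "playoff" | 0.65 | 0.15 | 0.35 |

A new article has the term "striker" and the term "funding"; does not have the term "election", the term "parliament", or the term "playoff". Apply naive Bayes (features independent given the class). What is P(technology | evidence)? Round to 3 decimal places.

0.770

politics: 0.15 × (1−0.35) × (1−0.75) × 0.4 × 0.75 × (1−0.65) = 0.002559375
sports: 0.4 × (1−0.15) × (1−0.25) × 0.45 × 0.05 × (1−0.15) = 0.004876875
technology: 0.45 × (1−0.75) × (1−0.2) × 0.5 × 0.85 × (1−0.35) = 0.0248625
P(technology | x) = 0.0248625 / 0.03229875 ≈ 0.770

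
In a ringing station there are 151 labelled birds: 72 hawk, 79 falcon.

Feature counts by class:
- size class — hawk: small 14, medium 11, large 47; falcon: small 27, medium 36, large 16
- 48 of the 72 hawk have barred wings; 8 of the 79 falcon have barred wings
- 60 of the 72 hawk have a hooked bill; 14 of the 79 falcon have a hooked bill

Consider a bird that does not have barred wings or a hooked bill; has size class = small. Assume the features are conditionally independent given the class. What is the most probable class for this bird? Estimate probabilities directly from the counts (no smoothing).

hawk: (72/151) × (14/72) × (24/72) × (12/72) ≈ 0.00515085
falcon: (79/151) × (27/79) × (71/79) × (65/79) ≈ 0.132222
Highest score → falcon.

falcon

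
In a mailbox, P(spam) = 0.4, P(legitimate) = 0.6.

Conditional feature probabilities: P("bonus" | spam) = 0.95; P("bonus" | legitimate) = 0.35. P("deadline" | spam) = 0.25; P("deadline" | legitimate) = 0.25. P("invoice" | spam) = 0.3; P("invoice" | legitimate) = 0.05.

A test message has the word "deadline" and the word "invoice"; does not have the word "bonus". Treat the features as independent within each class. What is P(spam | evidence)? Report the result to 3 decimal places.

0.235

spam: 0.4 × (1−0.95) × 0.25 × 0.3 = 0.0015
legitimate: 0.6 × (1−0.35) × 0.25 × 0.05 = 0.004875
P(spam | x) = 0.0015 / 0.006375 ≈ 0.235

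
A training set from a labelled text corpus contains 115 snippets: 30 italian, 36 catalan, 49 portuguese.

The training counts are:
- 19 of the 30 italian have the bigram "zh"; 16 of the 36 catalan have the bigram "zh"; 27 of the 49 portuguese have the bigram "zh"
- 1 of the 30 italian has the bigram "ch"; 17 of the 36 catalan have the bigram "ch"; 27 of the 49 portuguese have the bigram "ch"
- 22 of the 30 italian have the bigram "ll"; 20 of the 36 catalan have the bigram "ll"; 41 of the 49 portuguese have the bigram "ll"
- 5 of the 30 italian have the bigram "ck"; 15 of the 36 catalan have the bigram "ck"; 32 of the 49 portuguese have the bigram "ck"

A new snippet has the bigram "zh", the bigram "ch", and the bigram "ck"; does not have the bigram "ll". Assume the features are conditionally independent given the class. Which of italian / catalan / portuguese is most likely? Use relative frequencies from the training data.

portuguese

italian: (30/115) × (19/30) × (1/30) × (8/30) × (5/30) ≈ 0.000244767
catalan: (36/115) × (16/36) × (17/36) × (16/36) × (15/36) ≈ 0.0121668
portuguese: (49/115) × (27/49) × (27/49) × (8/49) × (32/49) ≈ 0.0137937
Highest score → portuguese.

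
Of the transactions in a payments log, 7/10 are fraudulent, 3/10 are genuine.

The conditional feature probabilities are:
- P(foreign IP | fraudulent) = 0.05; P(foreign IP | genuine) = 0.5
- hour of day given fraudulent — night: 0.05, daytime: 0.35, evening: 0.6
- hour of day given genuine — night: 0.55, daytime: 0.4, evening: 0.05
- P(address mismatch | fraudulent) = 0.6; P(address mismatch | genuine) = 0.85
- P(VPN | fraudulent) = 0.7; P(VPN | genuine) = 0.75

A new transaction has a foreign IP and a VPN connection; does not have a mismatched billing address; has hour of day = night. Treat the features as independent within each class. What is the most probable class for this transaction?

fraudulent: 0.7 × 0.05 × 0.05 × (1−0.6) × 0.7 = 0.00049
genuine: 0.3 × 0.5 × 0.55 × (1−0.85) × 0.75 = 0.00928125
Highest score → genuine.

genuine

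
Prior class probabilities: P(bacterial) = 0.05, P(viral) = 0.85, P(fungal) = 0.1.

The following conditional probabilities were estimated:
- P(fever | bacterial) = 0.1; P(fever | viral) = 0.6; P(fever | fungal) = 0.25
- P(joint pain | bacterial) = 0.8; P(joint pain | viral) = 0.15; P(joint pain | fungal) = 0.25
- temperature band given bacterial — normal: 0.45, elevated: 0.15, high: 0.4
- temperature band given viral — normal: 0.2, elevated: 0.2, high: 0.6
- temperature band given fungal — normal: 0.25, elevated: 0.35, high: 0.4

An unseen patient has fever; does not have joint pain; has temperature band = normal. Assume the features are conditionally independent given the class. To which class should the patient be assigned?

bacterial: 0.05 × 0.1 × (1−0.8) × 0.45 = 0.00045
viral: 0.85 × 0.6 × (1−0.15) × 0.2 = 0.0867
fungal: 0.1 × 0.25 × (1−0.25) × 0.25 = 0.0046875
Highest score → viral.

viral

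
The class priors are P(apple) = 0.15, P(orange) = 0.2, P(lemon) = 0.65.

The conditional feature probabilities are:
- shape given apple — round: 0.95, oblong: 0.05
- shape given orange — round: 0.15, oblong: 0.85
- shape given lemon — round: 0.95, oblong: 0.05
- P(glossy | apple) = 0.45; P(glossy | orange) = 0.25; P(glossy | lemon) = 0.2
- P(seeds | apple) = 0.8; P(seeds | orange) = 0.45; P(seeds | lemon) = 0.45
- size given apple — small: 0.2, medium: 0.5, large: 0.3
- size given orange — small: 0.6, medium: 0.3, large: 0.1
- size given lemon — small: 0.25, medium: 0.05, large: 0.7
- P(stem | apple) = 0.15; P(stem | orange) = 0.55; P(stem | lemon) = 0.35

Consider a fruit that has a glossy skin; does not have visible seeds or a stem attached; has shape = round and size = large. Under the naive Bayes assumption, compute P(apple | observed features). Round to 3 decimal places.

0.095

apple: 0.15 × 0.95 × 0.45 × (1−0.8) × 0.3 × (1−0.15) = 0.003270375
orange: 0.2 × 0.15 × 0.25 × (1−0.45) × 0.1 × (1−0.55) = 0.000185625
lemon: 0.65 × 0.95 × 0.2 × (1−0.45) × 0.7 × (1−0.35) = 0.030905875
P(apple | x) = 0.003270375 / 0.034361875 ≈ 0.095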